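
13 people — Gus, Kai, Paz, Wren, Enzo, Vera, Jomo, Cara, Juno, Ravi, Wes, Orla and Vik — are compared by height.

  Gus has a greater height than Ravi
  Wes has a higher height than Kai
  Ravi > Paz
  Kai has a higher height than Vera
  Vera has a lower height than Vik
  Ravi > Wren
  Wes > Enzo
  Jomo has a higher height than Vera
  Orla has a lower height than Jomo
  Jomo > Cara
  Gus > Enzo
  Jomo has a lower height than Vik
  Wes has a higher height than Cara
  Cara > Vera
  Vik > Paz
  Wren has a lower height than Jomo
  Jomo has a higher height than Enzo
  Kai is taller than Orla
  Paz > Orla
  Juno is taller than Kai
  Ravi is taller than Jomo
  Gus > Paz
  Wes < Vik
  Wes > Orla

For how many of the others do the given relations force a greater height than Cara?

5

The elements the relations force above Cara are Jomo, Wes, Ravi, Vik, Gus — no chain reaches any other.
That is 5.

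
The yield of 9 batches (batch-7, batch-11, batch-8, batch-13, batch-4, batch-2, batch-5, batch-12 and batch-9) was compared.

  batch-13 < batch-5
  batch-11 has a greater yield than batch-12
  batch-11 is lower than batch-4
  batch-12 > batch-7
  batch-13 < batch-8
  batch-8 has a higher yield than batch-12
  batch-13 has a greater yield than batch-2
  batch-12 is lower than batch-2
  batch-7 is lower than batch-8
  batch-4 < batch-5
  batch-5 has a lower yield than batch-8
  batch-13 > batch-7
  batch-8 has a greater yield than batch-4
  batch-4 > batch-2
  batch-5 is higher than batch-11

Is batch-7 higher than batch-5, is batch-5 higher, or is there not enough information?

batch-5

The relevant relations are batch-7 < batch-12; batch-12 < batch-2; batch-2 < batch-13; batch-13 < batch-5.
Chaining these gives batch-7 < batch-12 < batch-2 < batch-13 < batch-5.
So batch-5 is higher.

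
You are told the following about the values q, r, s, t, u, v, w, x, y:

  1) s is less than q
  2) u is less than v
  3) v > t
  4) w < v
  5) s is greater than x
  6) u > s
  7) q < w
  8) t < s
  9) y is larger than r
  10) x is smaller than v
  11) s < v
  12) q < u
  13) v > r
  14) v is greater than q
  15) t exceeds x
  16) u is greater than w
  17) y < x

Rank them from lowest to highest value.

r < y < x < t < s < q < w < u < v

Each adjacent pair is fixed by a given relation: r < y; y < x; x < t; t < s; s < q; q < w; w < u; u < v. Chaining them end to end gives the full order.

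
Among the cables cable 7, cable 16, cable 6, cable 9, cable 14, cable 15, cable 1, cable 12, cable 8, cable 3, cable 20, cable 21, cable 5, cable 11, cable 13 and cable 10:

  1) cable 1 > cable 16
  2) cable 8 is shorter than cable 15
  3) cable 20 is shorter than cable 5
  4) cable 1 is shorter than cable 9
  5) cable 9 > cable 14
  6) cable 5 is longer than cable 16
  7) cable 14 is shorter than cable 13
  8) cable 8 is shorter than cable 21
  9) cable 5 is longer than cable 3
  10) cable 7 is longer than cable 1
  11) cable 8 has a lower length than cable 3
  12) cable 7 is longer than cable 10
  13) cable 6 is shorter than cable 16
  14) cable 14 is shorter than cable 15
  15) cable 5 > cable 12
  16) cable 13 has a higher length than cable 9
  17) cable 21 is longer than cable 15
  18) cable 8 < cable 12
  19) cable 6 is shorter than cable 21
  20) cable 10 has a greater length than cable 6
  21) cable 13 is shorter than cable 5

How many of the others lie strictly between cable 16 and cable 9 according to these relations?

The relations place cable 16 below cable 9. An element lies strictly between them when it is forced above cable 16 and also forced below cable 9.
Above cable 16: {cable 1, cable 7, cable 13, cable 5}. Below cable 9: {cable 6, cable 14, cable 1}.
Intersection: {cable 1} — 1.

1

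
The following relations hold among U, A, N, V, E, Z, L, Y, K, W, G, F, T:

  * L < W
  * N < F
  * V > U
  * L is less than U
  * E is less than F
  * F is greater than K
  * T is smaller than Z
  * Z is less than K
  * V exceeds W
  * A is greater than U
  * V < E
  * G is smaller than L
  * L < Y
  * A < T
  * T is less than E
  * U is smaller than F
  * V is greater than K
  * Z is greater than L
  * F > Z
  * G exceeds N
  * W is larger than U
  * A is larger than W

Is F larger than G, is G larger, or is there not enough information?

F

Following the relations from G: G < L < U < W < A < T < Z < K < V < E < F.
So F is larger.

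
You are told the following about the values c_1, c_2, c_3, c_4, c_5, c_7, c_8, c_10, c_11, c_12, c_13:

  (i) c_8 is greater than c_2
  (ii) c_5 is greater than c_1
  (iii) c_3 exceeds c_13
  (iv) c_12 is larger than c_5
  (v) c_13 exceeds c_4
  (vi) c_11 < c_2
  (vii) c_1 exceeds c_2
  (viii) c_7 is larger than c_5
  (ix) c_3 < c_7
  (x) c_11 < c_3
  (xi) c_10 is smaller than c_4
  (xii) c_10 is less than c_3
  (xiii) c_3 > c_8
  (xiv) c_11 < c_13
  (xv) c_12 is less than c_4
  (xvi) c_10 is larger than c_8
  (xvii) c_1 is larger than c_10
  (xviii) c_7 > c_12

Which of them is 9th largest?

Piecing the relations together gives one ordering: c_11 < c_2 < c_8 < c_10 < c_1 < c_5 < c_12 < c_4 < c_13 < c_3 < c_7.
Counting 9 from the largest end gives c_8.

c_8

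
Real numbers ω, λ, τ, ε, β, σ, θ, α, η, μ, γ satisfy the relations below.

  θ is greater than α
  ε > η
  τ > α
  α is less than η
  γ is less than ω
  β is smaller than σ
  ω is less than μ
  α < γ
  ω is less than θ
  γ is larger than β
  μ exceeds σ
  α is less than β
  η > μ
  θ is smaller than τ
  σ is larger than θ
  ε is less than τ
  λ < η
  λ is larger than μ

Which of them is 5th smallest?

Chaining the given pairs: α < β < γ < ω < θ < σ < μ < λ < η < ε < τ.
Counting 5 from the smallest end gives θ.

θ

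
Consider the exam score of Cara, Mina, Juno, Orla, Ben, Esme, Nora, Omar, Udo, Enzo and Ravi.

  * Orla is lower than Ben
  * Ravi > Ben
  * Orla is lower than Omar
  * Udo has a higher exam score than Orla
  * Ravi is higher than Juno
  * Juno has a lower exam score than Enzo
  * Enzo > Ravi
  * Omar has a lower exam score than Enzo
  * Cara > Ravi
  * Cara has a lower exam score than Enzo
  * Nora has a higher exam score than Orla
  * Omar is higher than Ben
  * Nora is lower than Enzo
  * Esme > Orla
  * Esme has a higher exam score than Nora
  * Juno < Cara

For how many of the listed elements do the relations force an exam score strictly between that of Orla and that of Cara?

2

Chaining upward from Orla reaches: Nora, Ben, Ravi, Omar, Udo, Esme, Enzo.
Chaining downward from Cara reaches: Juno, Ben, Ravi.
Strictly between Orla and Cara are those in both lists: Ben, Ravi — 2 elements.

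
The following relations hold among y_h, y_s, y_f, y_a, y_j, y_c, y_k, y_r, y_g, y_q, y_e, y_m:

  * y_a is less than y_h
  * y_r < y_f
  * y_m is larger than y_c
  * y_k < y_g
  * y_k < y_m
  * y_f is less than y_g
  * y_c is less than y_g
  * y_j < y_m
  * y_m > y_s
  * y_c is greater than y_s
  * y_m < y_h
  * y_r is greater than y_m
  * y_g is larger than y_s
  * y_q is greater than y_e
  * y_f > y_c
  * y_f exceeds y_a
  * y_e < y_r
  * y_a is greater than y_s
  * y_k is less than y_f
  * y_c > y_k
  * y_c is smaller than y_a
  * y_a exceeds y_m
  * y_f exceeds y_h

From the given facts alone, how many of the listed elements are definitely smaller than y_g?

From y_g the given relations immediately reach y_k, y_s, y_c, y_f.
From those, y_r, y_a, y_h — 7 in total.
From those, y_e, y_m — 9 in total.
From those, y_j — 10 in total.
Nothing else is reachable below y_g; 10 in all.

10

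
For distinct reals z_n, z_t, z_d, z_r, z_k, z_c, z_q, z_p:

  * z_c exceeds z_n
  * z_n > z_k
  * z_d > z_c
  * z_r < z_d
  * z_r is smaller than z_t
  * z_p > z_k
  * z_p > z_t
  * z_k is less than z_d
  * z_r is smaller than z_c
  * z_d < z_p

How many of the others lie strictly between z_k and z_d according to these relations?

2

The relations place z_k below z_d. An element lies strictly between them when it is forced above z_k and also forced below z_d.
Above z_k: {z_n, z_c, z_p}. Below z_d: {z_n, z_r, z_c}.
Intersection: {z_n, z_c} — 2.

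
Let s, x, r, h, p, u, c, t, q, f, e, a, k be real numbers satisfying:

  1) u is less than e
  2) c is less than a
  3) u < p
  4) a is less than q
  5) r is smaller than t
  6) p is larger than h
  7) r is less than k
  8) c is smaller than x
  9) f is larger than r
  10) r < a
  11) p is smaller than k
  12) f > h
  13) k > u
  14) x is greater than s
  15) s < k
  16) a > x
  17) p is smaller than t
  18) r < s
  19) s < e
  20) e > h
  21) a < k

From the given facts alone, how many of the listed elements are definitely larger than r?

Directly above r: s, a, f, t, k.
One step further: x, q, e (8 so far).
No other element is forced above r by the given relations, so the count is 8.

8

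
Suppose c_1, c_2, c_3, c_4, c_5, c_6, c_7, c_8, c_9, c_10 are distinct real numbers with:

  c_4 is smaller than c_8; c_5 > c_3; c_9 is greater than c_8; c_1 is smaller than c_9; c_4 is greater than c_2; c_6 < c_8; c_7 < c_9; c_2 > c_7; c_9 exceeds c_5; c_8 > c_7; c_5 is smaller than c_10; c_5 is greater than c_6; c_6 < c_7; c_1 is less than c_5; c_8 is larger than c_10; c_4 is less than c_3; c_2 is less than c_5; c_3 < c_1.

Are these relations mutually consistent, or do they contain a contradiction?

The single ordering c_6 < c_7 < c_2 < c_4 < c_3 < c_1 < c_5 < c_10 < c_8 < c_9 satisfies every listed relation, so no contradiction arises.

consistent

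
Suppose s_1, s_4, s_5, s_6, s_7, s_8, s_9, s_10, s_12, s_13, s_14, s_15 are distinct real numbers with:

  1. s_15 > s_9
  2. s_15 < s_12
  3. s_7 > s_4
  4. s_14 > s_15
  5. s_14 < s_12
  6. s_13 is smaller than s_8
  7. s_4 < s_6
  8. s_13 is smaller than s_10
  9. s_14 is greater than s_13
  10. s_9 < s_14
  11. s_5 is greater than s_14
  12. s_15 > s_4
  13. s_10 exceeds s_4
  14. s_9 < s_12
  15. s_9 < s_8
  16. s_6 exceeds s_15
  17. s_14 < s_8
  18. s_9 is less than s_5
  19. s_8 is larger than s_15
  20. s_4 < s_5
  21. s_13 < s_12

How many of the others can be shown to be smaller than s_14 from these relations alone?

Directly below s_14: s_9, s_15, s_13.
One step further: s_4 (4 so far).
No other element is forced below s_14 by the given relations, so the count is 4.

4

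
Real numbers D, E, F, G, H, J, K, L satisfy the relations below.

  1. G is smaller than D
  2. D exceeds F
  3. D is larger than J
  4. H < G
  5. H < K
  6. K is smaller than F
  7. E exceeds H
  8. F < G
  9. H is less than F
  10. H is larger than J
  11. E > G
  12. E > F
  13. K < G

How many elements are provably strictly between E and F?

The relations place F below E. An element lies strictly between them when it is forced above F and also forced below E.
Above F: {G, D}. Below E: {J, H, K, G}.
Intersection: {G} — 1.

1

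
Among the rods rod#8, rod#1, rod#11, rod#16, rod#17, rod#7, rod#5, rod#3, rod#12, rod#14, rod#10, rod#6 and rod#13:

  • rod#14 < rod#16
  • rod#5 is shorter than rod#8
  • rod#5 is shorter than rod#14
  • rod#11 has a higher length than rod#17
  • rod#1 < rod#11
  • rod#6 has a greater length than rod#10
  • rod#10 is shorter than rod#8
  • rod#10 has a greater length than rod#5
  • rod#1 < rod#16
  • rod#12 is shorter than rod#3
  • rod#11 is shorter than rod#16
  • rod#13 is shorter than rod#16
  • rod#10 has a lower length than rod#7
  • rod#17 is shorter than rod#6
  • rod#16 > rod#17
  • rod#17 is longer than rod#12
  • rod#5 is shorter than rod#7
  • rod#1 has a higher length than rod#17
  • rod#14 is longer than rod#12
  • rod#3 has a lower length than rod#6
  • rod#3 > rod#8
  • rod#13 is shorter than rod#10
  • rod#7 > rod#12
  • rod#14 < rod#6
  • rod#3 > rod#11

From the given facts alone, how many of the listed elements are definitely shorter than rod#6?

Directly below rod#6: rod#17, rod#10, rod#14, rod#3.
One step further: rod#5, rod#13, rod#12, rod#8, rod#11 (9 so far).
One step further: rod#1 (10 so far).
No other element is forced below rod#6 by the given relations, so the count is 10.

10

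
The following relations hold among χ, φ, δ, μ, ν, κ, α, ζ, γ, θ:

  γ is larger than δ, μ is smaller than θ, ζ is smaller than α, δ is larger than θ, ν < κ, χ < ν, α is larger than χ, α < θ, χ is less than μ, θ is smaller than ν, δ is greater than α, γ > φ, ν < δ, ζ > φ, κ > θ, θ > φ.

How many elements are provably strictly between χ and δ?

4

The relations place χ below δ. An element lies strictly between them when it is forced above χ and also forced below δ.
Above χ: {μ, α, θ, ν, γ, κ}. Below δ: {φ, μ, ζ, α, θ, ν}.
Intersection: {μ, α, θ, ν} — 4.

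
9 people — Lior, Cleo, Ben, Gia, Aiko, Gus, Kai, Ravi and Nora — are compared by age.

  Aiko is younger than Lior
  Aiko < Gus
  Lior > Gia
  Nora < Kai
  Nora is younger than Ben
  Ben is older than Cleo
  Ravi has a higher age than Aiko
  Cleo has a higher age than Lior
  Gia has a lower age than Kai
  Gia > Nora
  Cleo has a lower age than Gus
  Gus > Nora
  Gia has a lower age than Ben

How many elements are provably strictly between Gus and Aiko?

2

Chaining upward from Aiko reaches: Lior, Cleo, Ravi, Ben.
Chaining downward from Gus reaches: Nora, Gia, Lior, Cleo.
Strictly between Aiko and Gus are those in both lists: Lior, Cleo — 2 elements.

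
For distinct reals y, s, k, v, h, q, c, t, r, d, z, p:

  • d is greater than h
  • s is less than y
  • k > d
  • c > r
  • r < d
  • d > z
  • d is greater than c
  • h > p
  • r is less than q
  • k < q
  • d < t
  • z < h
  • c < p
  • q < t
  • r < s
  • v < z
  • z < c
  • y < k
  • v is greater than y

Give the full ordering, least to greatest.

r < s < y < v < z < c < p < h < d < k < q < t

The consecutive links are each given: r < s; s < y; y < v; v < z; z < c; c < p; p < h; h < d; d < k; k < q; q < t.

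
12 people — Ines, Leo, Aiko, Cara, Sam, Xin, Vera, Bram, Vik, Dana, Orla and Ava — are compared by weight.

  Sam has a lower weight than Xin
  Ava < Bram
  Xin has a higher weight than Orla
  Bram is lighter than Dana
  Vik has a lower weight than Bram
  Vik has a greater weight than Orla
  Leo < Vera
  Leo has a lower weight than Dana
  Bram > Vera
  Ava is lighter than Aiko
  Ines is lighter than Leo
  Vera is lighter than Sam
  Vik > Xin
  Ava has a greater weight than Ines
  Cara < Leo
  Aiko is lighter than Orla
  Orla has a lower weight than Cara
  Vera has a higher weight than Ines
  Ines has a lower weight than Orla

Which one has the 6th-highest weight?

The consecutive relations fix a unique order: Ines < Ava < Aiko < Orla < Cara < Leo < Vera < Sam < Xin < Vik < Bram < Dana.
The 6th largest is Vera.

Vera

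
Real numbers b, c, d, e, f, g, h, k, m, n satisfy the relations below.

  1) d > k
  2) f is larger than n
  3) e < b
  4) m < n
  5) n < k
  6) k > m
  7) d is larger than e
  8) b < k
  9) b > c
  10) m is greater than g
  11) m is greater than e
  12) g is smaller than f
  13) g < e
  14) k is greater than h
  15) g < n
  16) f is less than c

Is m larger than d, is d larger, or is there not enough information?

d

m < n and n < f give m < f.
Then f < c extends the chain to c.
Then c < b extends the chain to b.
Then b < k extends the chain to k.
Then k < d extends the chain to d.
So d is larger.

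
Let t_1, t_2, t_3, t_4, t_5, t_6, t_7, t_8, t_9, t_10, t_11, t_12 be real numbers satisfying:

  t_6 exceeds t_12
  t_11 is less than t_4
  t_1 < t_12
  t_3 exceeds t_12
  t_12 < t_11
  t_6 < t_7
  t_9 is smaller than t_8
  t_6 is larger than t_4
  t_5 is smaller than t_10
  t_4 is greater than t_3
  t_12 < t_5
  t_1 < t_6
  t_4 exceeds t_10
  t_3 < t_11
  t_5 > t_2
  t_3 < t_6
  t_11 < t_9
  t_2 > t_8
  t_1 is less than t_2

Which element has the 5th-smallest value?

t_9

The consecutive relations fix a unique order: t_1 < t_12 < t_3 < t_11 < t_9 < t_8 < t_2 < t_5 < t_10 < t_4 < t_6 < t_7.
Counting 5 from the smallest end gives t_9.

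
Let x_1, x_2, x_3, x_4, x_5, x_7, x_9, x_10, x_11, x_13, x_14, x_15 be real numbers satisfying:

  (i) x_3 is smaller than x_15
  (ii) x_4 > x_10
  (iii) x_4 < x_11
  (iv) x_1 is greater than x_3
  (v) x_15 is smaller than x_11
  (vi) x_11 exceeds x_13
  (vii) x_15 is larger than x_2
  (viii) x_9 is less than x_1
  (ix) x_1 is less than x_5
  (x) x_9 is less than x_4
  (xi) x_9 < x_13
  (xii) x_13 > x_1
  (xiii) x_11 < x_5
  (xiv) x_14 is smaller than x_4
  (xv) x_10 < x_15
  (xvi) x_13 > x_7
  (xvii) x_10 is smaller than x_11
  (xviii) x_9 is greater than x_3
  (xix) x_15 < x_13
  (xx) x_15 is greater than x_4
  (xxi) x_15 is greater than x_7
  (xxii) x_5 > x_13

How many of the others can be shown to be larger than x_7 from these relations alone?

Directly above x_7: x_15, x_13.
One step further: x_11, x_5 (4 so far).
No other element is forced above x_7 by the given relations, so the count is 4.

4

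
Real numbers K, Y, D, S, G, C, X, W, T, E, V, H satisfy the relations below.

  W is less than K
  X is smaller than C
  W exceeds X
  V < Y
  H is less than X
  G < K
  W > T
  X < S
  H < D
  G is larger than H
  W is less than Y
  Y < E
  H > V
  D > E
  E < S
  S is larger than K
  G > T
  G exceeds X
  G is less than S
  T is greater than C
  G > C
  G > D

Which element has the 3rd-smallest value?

Chaining the given pairs: V < H < X < C < T < W < Y < E < D < G < K < S.
Counting 3 from the smallest end gives X.

X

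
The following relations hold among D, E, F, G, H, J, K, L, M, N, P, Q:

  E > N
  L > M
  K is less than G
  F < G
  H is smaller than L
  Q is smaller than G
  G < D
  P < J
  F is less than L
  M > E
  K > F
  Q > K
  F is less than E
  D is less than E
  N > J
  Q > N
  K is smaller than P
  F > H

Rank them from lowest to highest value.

H < F < K < P < J < N < Q < G < D < E < M < L

Each adjacent pair is fixed by a given relation: H < F; F < K; K < P; P < J; J < N; N < Q; Q < G; G < D; D < E; E < M; M < L. Chaining them end to end gives the full order.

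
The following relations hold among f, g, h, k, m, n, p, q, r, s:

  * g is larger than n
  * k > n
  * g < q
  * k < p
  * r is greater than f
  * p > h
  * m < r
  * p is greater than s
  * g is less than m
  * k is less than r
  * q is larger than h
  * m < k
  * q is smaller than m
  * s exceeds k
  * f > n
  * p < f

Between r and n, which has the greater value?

r

n < g and g < q give n < q.
With q < m: n < g < q < m.
With m < k: n < g < q < m < k.
Then k < s extends the chain to s.
Then s < p extends the chain to p.
With p < f: n < g < q < m < k < s < p < f.
With f < r: n < g < q < m < k < s < p < f < r.
So n < r; r is the larger of the two.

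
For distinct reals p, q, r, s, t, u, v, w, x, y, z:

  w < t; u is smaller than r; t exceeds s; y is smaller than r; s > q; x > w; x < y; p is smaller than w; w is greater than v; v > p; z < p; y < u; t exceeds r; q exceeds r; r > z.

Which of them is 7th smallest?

Piecing the relations together gives one ordering: z < p < v < w < x < y < u < r < q < s < t.
The 7th smallest is u.

u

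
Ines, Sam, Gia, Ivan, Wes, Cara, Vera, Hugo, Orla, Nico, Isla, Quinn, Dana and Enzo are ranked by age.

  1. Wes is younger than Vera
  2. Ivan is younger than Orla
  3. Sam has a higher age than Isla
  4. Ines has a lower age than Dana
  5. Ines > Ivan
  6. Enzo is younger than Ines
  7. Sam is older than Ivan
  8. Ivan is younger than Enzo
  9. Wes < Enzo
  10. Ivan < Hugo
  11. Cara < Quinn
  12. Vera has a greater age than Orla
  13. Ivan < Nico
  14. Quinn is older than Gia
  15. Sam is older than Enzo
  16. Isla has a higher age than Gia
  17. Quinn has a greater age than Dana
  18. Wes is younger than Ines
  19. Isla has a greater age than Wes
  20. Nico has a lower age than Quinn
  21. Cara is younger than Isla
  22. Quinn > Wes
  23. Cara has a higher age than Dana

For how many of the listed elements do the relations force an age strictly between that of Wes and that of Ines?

1

The relations place Wes below Ines. An element lies strictly between them when it is forced above Wes and also forced below Ines.
Above Wes: {Enzo, Dana, Cara, Quinn, Isla, Vera, Sam}. Below Ines: {Ivan, Enzo}.
Intersection: {Enzo} — 1.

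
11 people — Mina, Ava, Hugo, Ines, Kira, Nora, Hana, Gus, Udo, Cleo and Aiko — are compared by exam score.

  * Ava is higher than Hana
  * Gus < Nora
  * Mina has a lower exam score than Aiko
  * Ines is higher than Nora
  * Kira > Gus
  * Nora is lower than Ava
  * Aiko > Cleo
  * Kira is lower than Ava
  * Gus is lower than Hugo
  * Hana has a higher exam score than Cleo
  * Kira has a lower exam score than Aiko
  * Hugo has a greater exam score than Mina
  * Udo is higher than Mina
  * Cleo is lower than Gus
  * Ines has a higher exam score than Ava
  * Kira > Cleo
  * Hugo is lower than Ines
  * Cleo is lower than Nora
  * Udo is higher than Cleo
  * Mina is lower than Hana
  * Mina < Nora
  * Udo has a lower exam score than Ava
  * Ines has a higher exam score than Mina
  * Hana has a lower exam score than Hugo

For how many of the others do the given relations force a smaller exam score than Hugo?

4

The elements the relations force below Hugo are Cleo, Gus, Mina, Hana — no chain reaches any other.
That is 4.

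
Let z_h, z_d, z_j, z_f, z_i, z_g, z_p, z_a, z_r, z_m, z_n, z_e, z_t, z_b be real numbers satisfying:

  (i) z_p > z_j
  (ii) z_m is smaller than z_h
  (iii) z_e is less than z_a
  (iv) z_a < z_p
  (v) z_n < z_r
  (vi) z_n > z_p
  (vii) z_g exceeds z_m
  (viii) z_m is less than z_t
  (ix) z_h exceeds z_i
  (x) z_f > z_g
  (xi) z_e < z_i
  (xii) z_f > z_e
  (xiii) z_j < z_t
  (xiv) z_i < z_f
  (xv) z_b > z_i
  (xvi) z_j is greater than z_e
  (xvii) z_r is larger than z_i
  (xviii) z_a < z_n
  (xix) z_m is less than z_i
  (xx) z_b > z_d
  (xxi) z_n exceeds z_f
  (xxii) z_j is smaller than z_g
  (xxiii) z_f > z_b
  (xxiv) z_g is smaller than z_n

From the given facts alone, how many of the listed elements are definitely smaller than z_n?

Directly below z_n: z_a, z_p, z_g, z_f.
One step further: z_e, z_j, z_m, z_i, z_b (9 so far).
One step further: z_d (10 so far).
No other element is forced below z_n by the given relations, so the count is 10.

10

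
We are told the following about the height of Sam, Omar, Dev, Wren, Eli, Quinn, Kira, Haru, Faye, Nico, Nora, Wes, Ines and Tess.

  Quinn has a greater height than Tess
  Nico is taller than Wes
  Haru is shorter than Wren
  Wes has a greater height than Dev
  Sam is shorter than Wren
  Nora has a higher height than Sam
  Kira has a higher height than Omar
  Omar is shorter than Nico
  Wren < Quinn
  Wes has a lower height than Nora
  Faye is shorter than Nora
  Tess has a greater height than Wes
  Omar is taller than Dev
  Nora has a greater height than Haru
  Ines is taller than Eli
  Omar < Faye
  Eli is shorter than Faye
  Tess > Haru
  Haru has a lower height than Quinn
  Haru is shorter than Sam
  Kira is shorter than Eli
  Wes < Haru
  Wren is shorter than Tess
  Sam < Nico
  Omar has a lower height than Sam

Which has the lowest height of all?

Chaining upward from Dev: directly above it, Wes, Omar; then Haru, Kira, Faye, Sam, Tess, Nora, Nico; then Eli, Wren, Quinn; then Ines.
That covers every other element, and nothing is given below Dev, so Dev is the lowest height.

Dev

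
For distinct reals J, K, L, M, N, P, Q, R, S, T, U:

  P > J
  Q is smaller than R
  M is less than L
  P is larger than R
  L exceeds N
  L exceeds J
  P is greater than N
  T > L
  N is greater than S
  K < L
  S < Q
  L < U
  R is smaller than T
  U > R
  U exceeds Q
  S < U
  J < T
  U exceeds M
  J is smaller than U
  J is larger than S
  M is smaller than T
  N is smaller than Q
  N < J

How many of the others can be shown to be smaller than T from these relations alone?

8

From T the given relations immediately reach M, J, R, L.
From those, S, N, K, Q — 8 in total.
No other element is forced below T by the given relations, so the count is 8.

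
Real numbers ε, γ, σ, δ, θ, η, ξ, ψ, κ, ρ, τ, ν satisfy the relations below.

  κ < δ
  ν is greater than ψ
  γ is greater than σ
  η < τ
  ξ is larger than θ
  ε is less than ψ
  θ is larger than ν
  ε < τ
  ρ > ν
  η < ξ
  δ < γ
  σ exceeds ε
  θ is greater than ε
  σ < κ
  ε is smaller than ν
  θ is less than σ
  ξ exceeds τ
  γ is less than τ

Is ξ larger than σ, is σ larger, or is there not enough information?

σ < κ and κ < δ give σ < δ.
With δ < γ: σ < κ < δ < γ.
With γ < τ: σ < κ < δ < γ < τ.
With τ < ξ: σ < κ < δ < γ < τ < ξ.
So ξ is larger.

ξ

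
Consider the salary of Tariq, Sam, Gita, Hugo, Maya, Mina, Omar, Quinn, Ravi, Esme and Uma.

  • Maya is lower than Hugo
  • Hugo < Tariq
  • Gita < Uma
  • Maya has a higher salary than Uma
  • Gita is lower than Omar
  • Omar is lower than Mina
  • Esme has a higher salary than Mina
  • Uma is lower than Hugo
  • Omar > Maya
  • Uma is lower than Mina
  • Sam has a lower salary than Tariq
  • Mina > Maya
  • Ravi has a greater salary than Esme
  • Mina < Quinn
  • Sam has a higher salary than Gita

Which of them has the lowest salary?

Uma is not least since Gita < Uma; Maya is not least since Uma < Maya; Omar is not least since Gita < Omar; Mina is not least since Maya < Mina; Hugo is not least since Uma < Hugo; Esme is not least since Mina < Esme; Quinn is not least since Mina < Quinn; Sam is not least since Gita < Sam; Tariq is not least since Sam < Tariq; Ravi is not least since Esme < Ravi.
Only Gita has nothing below it, so Gita is the lowest salary.

Gita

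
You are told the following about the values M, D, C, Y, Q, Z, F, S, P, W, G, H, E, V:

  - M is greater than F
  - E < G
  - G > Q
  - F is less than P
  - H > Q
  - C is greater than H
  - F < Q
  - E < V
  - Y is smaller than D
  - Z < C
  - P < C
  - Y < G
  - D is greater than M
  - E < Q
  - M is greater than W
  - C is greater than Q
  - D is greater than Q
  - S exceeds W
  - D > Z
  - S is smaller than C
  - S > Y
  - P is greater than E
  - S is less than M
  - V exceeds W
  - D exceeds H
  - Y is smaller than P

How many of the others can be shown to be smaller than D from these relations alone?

Directly below D: Y, Q, H, Z, M.
One step further: E, W, S, F (9 so far).
Nothing else is reachable below D; 9 in all.

9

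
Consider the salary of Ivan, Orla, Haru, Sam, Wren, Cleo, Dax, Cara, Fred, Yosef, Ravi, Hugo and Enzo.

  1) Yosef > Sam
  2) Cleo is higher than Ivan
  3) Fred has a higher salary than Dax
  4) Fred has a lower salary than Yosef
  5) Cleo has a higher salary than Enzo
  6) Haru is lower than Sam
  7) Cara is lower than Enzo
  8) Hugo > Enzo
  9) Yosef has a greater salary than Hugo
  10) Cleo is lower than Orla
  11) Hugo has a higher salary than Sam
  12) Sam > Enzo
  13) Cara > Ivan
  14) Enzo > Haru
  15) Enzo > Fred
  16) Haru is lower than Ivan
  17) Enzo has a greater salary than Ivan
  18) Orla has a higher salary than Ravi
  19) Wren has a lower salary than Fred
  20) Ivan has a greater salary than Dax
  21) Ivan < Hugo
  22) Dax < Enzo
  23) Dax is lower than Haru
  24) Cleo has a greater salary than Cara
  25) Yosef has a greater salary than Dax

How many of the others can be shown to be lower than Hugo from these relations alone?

8

The elements the relations force below Hugo are Dax, Wren, Haru, Ivan, Fred, Cara, Enzo, Sam — no chain reaches any other.
That is 8.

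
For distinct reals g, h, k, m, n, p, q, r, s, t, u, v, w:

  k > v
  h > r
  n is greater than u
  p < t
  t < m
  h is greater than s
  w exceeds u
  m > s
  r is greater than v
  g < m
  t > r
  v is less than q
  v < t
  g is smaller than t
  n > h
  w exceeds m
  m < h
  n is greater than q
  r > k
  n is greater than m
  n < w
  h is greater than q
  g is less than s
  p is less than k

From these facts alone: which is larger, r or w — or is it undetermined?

Following the relations from r: r < t < m < h < n < w.
So w is larger.

w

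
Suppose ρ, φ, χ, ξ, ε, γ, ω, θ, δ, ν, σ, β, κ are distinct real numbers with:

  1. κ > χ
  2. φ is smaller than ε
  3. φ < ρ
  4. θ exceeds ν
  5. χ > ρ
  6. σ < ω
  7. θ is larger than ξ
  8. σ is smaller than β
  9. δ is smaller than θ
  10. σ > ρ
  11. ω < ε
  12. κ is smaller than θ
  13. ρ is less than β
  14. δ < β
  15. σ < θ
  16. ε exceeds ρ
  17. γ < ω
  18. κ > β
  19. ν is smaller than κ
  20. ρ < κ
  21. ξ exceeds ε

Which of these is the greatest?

Chaining downward from θ: directly below it, σ, ν, δ, ξ, κ; then ρ, χ, ε, β; then φ, ω; then γ.
That covers every other element, and nothing is given above θ, so θ is the greatest.

θ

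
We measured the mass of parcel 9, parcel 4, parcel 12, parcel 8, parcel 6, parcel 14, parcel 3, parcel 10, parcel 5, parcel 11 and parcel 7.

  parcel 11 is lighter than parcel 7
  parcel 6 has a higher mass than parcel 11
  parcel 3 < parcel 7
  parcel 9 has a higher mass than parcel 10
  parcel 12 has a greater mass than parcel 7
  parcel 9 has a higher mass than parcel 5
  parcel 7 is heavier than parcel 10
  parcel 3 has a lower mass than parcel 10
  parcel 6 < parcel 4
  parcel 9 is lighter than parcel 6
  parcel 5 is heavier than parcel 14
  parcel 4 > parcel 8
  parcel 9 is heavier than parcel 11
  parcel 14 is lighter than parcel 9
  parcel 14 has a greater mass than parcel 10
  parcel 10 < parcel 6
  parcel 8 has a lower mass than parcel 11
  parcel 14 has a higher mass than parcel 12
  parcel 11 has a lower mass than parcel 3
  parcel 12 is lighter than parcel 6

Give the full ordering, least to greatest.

The consecutive links are each given: parcel 8 < parcel 11; parcel 11 < parcel 3; parcel 3 < parcel 10; parcel 10 < parcel 7; parcel 7 < parcel 12; parcel 12 < parcel 14; parcel 14 < parcel 5; parcel 5 < parcel 9; parcel 9 < parcel 6; parcel 6 < parcel 4.

parcel 8 < parcel 11 < parcel 3 < parcel 10 < parcel 7 < parcel 12 < parcel 14 < parcel 5 < parcel 9 < parcel 6 < parcel 4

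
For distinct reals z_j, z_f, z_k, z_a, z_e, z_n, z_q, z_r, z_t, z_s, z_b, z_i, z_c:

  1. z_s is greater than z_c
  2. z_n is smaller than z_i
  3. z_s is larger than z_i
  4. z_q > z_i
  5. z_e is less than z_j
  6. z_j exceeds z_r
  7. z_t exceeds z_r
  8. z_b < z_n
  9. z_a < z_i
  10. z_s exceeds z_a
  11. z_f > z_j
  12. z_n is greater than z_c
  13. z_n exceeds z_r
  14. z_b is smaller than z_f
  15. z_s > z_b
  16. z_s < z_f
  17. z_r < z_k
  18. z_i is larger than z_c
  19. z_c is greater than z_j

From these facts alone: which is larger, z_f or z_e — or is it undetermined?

z_f

Link the given pairs in sequence: z_e < z_j; z_j < z_c; z_c < z_n; z_n < z_i; z_i < z_s; z_s < z_f.
Together: z_e < z_j < z_c < z_n < z_i < z_s < z_f.
So z_f is larger.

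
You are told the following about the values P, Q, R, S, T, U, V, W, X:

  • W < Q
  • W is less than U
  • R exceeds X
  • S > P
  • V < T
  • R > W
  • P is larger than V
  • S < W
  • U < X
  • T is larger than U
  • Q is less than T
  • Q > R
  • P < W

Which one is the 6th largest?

Chaining the given pairs: V < P < S < W < U < X < R < Q < T.
Counting 6 from the largest end gives W.

W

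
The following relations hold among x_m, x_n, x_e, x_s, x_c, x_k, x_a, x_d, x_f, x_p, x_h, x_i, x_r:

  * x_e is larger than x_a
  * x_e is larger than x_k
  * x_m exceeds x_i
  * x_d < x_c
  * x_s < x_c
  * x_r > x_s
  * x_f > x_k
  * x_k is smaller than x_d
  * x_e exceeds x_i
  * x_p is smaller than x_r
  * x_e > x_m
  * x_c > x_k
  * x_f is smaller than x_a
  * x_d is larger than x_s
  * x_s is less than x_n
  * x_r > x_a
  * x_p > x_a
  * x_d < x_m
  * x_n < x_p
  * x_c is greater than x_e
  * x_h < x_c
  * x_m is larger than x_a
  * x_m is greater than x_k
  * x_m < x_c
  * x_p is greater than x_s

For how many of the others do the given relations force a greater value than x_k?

The elements the relations force above x_k are x_f, x_a, x_d, x_m, x_e, x_p, x_r, x_c — no chain reaches any other.
That is 8.

8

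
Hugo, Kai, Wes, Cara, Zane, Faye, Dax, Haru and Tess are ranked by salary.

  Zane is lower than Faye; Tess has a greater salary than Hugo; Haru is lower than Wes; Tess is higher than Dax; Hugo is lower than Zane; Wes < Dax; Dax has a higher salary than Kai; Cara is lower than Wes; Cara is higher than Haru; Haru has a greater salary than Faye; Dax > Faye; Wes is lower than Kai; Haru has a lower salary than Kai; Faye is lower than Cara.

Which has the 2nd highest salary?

Dax

Chaining the given pairs: Hugo < Zane < Faye < Haru < Cara < Wes < Kai < Dax < Tess.
The 2nd largest is Dax.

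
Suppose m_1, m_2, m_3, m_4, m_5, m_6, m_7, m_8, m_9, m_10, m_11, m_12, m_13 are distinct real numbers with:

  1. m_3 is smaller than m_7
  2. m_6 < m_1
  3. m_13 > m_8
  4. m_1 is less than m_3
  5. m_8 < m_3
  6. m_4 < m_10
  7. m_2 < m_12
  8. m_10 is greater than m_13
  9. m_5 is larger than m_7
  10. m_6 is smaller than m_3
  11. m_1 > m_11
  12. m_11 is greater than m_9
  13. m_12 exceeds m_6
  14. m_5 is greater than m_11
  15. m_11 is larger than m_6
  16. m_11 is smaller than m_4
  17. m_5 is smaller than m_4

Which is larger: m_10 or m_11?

m_10

m_11 < m_1 and m_1 < m_3 give m_11 < m_3.
With m_3 < m_7: m_11 < m_1 < m_3 < m_7.
Then m_7 < m_5 extends the chain to m_5.
Then m_5 < m_4 extends the chain to m_4.
With m_4 < m_10: m_11 < m_1 < m_3 < m_7 < m_5 < m_4 < m_10.
So m_11 < m_10; m_10 is the larger of the two.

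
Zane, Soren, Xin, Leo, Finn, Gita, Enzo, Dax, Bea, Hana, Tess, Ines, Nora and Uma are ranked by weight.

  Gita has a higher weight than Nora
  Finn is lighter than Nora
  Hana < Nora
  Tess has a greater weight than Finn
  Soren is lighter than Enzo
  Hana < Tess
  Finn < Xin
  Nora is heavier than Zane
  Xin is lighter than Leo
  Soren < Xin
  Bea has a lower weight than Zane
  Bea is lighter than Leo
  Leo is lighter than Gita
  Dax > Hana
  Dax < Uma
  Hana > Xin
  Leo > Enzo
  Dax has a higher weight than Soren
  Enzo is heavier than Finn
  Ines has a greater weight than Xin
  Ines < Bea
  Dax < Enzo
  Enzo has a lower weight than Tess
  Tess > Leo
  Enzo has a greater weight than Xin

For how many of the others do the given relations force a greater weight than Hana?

7

From Hana the given relations immediately reach Dax, Tess, Nora.
From those, Enzo, Uma, Gita — 6 in total.
From those, Leo — 7 in total.
Nothing else is reachable above Hana; 7 in all.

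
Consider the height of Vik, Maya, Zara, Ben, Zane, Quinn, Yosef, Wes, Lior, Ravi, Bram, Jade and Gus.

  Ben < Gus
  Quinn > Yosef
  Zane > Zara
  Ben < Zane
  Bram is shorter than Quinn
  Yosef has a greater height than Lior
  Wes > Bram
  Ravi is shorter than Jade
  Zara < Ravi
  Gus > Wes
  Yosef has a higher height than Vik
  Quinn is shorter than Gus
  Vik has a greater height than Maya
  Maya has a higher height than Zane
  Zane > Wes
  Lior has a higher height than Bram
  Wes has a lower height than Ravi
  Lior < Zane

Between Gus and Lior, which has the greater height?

Gus

Chaining the given relations: Lior < Zane < Maya < Vik < Yosef < Quinn < Gus.
So Lior < Gus; Gus is the taller of the two.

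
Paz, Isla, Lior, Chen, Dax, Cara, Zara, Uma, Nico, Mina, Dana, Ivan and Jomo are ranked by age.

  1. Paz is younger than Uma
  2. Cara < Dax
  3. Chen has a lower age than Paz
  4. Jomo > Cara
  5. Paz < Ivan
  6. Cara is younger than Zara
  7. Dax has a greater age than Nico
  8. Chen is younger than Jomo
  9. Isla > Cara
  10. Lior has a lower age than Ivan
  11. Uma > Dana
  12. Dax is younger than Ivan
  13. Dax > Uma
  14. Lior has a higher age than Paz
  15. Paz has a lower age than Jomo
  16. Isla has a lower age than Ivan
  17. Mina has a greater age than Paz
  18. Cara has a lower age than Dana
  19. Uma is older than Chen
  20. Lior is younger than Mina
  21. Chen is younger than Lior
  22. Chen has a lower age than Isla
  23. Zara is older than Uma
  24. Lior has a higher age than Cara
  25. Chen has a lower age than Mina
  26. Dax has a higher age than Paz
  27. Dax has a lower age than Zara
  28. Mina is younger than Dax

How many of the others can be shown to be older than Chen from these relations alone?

9

Directly above Chen: Paz, Lior, Mina, Jomo, Uma, Isla.
One step further: Dax, Zara, Ivan (9 so far).
Nothing else is reachable above Chen; 9 in all.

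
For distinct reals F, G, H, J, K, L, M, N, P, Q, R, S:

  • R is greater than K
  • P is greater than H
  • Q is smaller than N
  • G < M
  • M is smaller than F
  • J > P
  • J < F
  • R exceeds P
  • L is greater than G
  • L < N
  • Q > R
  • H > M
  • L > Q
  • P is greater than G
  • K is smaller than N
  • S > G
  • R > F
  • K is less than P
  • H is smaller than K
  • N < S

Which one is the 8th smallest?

Piecing the relations together gives one ordering: G < M < H < K < P < J < F < R < Q < L < N < S.
The 8th smallest is R.

R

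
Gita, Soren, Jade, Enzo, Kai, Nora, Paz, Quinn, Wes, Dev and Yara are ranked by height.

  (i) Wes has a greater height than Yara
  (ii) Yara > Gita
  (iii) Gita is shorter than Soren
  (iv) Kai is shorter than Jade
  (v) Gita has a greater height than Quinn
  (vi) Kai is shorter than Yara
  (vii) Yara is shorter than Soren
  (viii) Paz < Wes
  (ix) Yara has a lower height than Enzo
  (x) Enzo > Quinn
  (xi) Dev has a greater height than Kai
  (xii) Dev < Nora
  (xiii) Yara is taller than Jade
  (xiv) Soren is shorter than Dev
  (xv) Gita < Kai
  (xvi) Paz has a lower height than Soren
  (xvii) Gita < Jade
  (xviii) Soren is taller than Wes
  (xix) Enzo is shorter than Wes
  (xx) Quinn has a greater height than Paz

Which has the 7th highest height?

Jade

The consecutive relations fix a unique order: Paz < Quinn < Gita < Kai < Jade < Yara < Enzo < Wes < Soren < Dev < Nora.
Counting 7 from the largest end gives Jade.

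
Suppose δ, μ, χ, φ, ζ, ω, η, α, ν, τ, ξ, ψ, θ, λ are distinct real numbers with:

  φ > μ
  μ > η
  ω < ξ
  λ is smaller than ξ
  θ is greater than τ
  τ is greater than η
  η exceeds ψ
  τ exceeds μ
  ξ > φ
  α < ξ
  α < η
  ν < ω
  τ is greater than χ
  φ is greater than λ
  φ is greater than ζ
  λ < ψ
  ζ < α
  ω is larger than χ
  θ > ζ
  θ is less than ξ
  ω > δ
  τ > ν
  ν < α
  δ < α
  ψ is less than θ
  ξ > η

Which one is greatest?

ξ

λ is not greatest since λ < ψ; ν is not greatest since ν < α; ζ is not greatest since ζ < φ; χ is not greatest since χ < τ; ψ is not greatest since ψ < θ; δ is not greatest since δ < α; α is not greatest since α < η; η is not greatest since η < ξ; μ is not greatest since μ < τ; τ is not greatest since τ < θ; φ is not greatest since φ < ξ; ω is not greatest since ω < ξ; θ is not greatest since θ < ξ.
Only ξ has nothing above it, so ξ is the greatest.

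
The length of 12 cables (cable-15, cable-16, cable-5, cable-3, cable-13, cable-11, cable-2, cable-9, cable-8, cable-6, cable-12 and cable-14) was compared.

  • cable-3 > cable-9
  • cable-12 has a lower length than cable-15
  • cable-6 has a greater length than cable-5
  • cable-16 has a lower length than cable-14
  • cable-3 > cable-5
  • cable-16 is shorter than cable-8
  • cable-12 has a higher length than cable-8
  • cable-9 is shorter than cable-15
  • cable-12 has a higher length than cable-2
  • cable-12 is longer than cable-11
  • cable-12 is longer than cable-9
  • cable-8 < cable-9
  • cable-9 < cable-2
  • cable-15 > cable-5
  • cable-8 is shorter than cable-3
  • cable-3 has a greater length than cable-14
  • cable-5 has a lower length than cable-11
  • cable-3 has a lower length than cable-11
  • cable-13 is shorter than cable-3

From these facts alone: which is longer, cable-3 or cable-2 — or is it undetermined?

undetermined

Following every chain through cable-2: above cable-2 we get cable-12, cable-15; below cable-2 we get cable-16, cable-8, cable-9.
cable-3 is not reached, and no chain runs the other way from cable-3 to cable-2.
So the given relations leave the order of cable-2 and cable-3 undetermined.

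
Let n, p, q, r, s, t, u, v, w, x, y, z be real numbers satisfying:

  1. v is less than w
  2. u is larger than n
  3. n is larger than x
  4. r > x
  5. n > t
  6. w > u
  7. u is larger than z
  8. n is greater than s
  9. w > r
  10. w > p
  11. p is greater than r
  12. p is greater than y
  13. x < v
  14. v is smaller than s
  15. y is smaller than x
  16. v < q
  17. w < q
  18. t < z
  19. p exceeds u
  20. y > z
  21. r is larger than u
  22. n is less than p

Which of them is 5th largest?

Piecing the relations together gives one ordering: t < z < y < x < v < s < n < u < r < p < w < q.
The 5th largest is u.

u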